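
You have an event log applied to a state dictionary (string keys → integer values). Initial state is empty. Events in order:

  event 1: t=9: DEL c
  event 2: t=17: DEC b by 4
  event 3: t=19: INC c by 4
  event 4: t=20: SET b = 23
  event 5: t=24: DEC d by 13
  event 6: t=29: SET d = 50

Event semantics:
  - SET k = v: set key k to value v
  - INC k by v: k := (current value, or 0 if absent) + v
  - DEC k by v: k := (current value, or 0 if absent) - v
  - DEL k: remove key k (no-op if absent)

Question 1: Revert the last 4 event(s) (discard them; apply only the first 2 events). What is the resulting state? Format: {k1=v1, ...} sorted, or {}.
Answer: {b=-4}

Derivation:
Keep first 2 events (discard last 4):
  after event 1 (t=9: DEL c): {}
  after event 2 (t=17: DEC b by 4): {b=-4}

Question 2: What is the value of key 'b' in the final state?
Track key 'b' through all 6 events:
  event 1 (t=9: DEL c): b unchanged
  event 2 (t=17: DEC b by 4): b (absent) -> -4
  event 3 (t=19: INC c by 4): b unchanged
  event 4 (t=20: SET b = 23): b -4 -> 23
  event 5 (t=24: DEC d by 13): b unchanged
  event 6 (t=29: SET d = 50): b unchanged
Final: b = 23

Answer: 23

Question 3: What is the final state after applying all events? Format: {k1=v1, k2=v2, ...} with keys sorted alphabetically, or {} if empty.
  after event 1 (t=9: DEL c): {}
  after event 2 (t=17: DEC b by 4): {b=-4}
  after event 3 (t=19: INC c by 4): {b=-4, c=4}
  after event 4 (t=20: SET b = 23): {b=23, c=4}
  after event 5 (t=24: DEC d by 13): {b=23, c=4, d=-13}
  after event 6 (t=29: SET d = 50): {b=23, c=4, d=50}

Answer: {b=23, c=4, d=50}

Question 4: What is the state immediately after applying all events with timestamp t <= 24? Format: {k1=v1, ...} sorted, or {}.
Answer: {b=23, c=4, d=-13}

Derivation:
Apply events with t <= 24 (5 events):
  after event 1 (t=9: DEL c): {}
  after event 2 (t=17: DEC b by 4): {b=-4}
  after event 3 (t=19: INC c by 4): {b=-4, c=4}
  after event 4 (t=20: SET b = 23): {b=23, c=4}
  after event 5 (t=24: DEC d by 13): {b=23, c=4, d=-13}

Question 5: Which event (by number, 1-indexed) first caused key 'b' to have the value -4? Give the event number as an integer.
Answer: 2

Derivation:
Looking for first event where b becomes -4:
  event 2: b (absent) -> -4  <-- first match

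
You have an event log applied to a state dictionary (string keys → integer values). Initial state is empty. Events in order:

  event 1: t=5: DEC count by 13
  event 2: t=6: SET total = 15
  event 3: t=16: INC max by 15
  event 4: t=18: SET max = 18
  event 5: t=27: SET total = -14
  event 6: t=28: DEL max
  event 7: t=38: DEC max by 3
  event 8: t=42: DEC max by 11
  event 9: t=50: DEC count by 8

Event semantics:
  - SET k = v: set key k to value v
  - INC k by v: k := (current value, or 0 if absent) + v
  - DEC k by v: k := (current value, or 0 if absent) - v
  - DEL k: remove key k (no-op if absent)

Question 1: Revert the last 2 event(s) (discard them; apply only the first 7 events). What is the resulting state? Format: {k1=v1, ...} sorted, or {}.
Keep first 7 events (discard last 2):
  after event 1 (t=5: DEC count by 13): {count=-13}
  after event 2 (t=6: SET total = 15): {count=-13, total=15}
  after event 3 (t=16: INC max by 15): {count=-13, max=15, total=15}
  after event 4 (t=18: SET max = 18): {count=-13, max=18, total=15}
  after event 5 (t=27: SET total = -14): {count=-13, max=18, total=-14}
  after event 6 (t=28: DEL max): {count=-13, total=-14}
  after event 7 (t=38: DEC max by 3): {count=-13, max=-3, total=-14}

Answer: {count=-13, max=-3, total=-14}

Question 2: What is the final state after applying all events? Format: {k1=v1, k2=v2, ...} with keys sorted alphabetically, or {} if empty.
Answer: {count=-21, max=-14, total=-14}

Derivation:
  after event 1 (t=5: DEC count by 13): {count=-13}
  after event 2 (t=6: SET total = 15): {count=-13, total=15}
  after event 3 (t=16: INC max by 15): {count=-13, max=15, total=15}
  after event 4 (t=18: SET max = 18): {count=-13, max=18, total=15}
  after event 5 (t=27: SET total = -14): {count=-13, max=18, total=-14}
  after event 6 (t=28: DEL max): {count=-13, total=-14}
  after event 7 (t=38: DEC max by 3): {count=-13, max=-3, total=-14}
  after event 8 (t=42: DEC max by 11): {count=-13, max=-14, total=-14}
  after event 9 (t=50: DEC count by 8): {count=-21, max=-14, total=-14}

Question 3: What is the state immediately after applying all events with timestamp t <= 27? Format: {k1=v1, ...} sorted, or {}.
Answer: {count=-13, max=18, total=-14}

Derivation:
Apply events with t <= 27 (5 events):
  after event 1 (t=5: DEC count by 13): {count=-13}
  after event 2 (t=6: SET total = 15): {count=-13, total=15}
  after event 3 (t=16: INC max by 15): {count=-13, max=15, total=15}
  after event 4 (t=18: SET max = 18): {count=-13, max=18, total=15}
  after event 5 (t=27: SET total = -14): {count=-13, max=18, total=-14}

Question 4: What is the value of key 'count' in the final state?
Track key 'count' through all 9 events:
  event 1 (t=5: DEC count by 13): count (absent) -> -13
  event 2 (t=6: SET total = 15): count unchanged
  event 3 (t=16: INC max by 15): count unchanged
  event 4 (t=18: SET max = 18): count unchanged
  event 5 (t=27: SET total = -14): count unchanged
  event 6 (t=28: DEL max): count unchanged
  event 7 (t=38: DEC max by 3): count unchanged
  event 8 (t=42: DEC max by 11): count unchanged
  event 9 (t=50: DEC count by 8): count -13 -> -21
Final: count = -21

Answer: -21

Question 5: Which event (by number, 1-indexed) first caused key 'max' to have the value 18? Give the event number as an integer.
Looking for first event where max becomes 18:
  event 3: max = 15
  event 4: max 15 -> 18  <-- first match

Answer: 4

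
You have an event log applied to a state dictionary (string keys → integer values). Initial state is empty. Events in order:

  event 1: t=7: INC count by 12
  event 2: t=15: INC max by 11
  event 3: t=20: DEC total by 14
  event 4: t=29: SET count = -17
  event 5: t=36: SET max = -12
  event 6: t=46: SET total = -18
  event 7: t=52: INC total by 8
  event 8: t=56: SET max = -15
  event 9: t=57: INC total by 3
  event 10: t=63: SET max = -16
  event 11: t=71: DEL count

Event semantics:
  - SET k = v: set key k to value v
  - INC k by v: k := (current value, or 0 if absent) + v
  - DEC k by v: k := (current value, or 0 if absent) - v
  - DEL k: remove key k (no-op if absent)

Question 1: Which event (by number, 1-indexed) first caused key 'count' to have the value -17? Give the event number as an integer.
Answer: 4

Derivation:
Looking for first event where count becomes -17:
  event 1: count = 12
  event 2: count = 12
  event 3: count = 12
  event 4: count 12 -> -17  <-- first match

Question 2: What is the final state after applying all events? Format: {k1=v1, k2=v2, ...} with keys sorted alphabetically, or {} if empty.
  after event 1 (t=7: INC count by 12): {count=12}
  after event 2 (t=15: INC max by 11): {count=12, max=11}
  after event 3 (t=20: DEC total by 14): {count=12, max=11, total=-14}
  after event 4 (t=29: SET count = -17): {count=-17, max=11, total=-14}
  after event 5 (t=36: SET max = -12): {count=-17, max=-12, total=-14}
  after event 6 (t=46: SET total = -18): {count=-17, max=-12, total=-18}
  after event 7 (t=52: INC total by 8): {count=-17, max=-12, total=-10}
  after event 8 (t=56: SET max = -15): {count=-17, max=-15, total=-10}
  after event 9 (t=57: INC total by 3): {count=-17, max=-15, total=-7}
  after event 10 (t=63: SET max = -16): {count=-17, max=-16, total=-7}
  after event 11 (t=71: DEL count): {max=-16, total=-7}

Answer: {max=-16, total=-7}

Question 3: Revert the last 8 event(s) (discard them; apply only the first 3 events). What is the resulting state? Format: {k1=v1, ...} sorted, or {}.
Keep first 3 events (discard last 8):
  after event 1 (t=7: INC count by 12): {count=12}
  after event 2 (t=15: INC max by 11): {count=12, max=11}
  after event 3 (t=20: DEC total by 14): {count=12, max=11, total=-14}

Answer: {count=12, max=11, total=-14}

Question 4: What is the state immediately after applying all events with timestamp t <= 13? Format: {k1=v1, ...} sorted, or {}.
Answer: {count=12}

Derivation:
Apply events with t <= 13 (1 events):
  after event 1 (t=7: INC count by 12): {count=12}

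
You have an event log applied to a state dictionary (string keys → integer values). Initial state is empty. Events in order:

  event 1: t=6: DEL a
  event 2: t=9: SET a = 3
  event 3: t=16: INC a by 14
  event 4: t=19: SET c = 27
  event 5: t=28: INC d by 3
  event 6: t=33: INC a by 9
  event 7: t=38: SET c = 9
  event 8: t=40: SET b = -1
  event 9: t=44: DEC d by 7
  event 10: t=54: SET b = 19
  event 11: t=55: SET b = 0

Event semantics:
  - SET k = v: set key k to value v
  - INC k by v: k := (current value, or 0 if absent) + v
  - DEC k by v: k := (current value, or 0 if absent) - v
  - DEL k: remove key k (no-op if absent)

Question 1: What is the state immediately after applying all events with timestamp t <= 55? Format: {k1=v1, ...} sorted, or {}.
Answer: {a=26, b=0, c=9, d=-4}

Derivation:
Apply events with t <= 55 (11 events):
  after event 1 (t=6: DEL a): {}
  after event 2 (t=9: SET a = 3): {a=3}
  after event 3 (t=16: INC a by 14): {a=17}
  after event 4 (t=19: SET c = 27): {a=17, c=27}
  after event 5 (t=28: INC d by 3): {a=17, c=27, d=3}
  after event 6 (t=33: INC a by 9): {a=26, c=27, d=3}
  after event 7 (t=38: SET c = 9): {a=26, c=9, d=3}
  after event 8 (t=40: SET b = -1): {a=26, b=-1, c=9, d=3}
  after event 9 (t=44: DEC d by 7): {a=26, b=-1, c=9, d=-4}
  after event 10 (t=54: SET b = 19): {a=26, b=19, c=9, d=-4}
  after event 11 (t=55: SET b = 0): {a=26, b=0, c=9, d=-4}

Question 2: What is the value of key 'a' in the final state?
Answer: 26

Derivation:
Track key 'a' through all 11 events:
  event 1 (t=6: DEL a): a (absent) -> (absent)
  event 2 (t=9: SET a = 3): a (absent) -> 3
  event 3 (t=16: INC a by 14): a 3 -> 17
  event 4 (t=19: SET c = 27): a unchanged
  event 5 (t=28: INC d by 3): a unchanged
  event 6 (t=33: INC a by 9): a 17 -> 26
  event 7 (t=38: SET c = 9): a unchanged
  event 8 (t=40: SET b = -1): a unchanged
  event 9 (t=44: DEC d by 7): a unchanged
  event 10 (t=54: SET b = 19): a unchanged
  event 11 (t=55: SET b = 0): a unchanged
Final: a = 26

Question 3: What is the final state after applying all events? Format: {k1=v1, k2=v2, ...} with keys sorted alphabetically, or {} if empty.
Answer: {a=26, b=0, c=9, d=-4}

Derivation:
  after event 1 (t=6: DEL a): {}
  after event 2 (t=9: SET a = 3): {a=3}
  after event 3 (t=16: INC a by 14): {a=17}
  after event 4 (t=19: SET c = 27): {a=17, c=27}
  after event 5 (t=28: INC d by 3): {a=17, c=27, d=3}
  after event 6 (t=33: INC a by 9): {a=26, c=27, d=3}
  after event 7 (t=38: SET c = 9): {a=26, c=9, d=3}
  after event 8 (t=40: SET b = -1): {a=26, b=-1, c=9, d=3}
  after event 9 (t=44: DEC d by 7): {a=26, b=-1, c=9, d=-4}
  after event 10 (t=54: SET b = 19): {a=26, b=19, c=9, d=-4}
  after event 11 (t=55: SET b = 0): {a=26, b=0, c=9, d=-4}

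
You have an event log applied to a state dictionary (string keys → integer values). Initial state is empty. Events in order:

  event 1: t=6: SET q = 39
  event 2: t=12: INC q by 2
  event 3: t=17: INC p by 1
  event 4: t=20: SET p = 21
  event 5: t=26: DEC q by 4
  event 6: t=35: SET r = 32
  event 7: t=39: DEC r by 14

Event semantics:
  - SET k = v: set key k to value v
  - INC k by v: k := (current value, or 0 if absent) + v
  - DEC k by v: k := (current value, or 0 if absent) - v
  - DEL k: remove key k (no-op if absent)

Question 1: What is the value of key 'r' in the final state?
Track key 'r' through all 7 events:
  event 1 (t=6: SET q = 39): r unchanged
  event 2 (t=12: INC q by 2): r unchanged
  event 3 (t=17: INC p by 1): r unchanged
  event 4 (t=20: SET p = 21): r unchanged
  event 5 (t=26: DEC q by 4): r unchanged
  event 6 (t=35: SET r = 32): r (absent) -> 32
  event 7 (t=39: DEC r by 14): r 32 -> 18
Final: r = 18

Answer: 18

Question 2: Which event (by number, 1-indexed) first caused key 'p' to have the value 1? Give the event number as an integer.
Looking for first event where p becomes 1:
  event 3: p (absent) -> 1  <-- first match

Answer: 3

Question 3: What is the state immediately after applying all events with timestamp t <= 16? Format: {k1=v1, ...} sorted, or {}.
Apply events with t <= 16 (2 events):
  after event 1 (t=6: SET q = 39): {q=39}
  after event 2 (t=12: INC q by 2): {q=41}

Answer: {q=41}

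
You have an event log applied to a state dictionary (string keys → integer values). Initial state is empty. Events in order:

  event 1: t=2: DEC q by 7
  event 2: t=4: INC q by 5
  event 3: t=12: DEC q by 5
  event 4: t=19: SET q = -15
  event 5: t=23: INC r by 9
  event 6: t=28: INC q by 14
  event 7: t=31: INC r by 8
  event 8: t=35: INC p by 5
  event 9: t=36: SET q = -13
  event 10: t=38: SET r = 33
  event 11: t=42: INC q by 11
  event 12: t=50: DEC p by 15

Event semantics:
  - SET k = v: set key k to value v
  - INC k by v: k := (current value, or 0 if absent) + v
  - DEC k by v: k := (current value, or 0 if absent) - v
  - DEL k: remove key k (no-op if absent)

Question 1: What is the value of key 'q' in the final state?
Track key 'q' through all 12 events:
  event 1 (t=2: DEC q by 7): q (absent) -> -7
  event 2 (t=4: INC q by 5): q -7 -> -2
  event 3 (t=12: DEC q by 5): q -2 -> -7
  event 4 (t=19: SET q = -15): q -7 -> -15
  event 5 (t=23: INC r by 9): q unchanged
  event 6 (t=28: INC q by 14): q -15 -> -1
  event 7 (t=31: INC r by 8): q unchanged
  event 8 (t=35: INC p by 5): q unchanged
  event 9 (t=36: SET q = -13): q -1 -> -13
  event 10 (t=38: SET r = 33): q unchanged
  event 11 (t=42: INC q by 11): q -13 -> -2
  event 12 (t=50: DEC p by 15): q unchanged
Final: q = -2

Answer: -2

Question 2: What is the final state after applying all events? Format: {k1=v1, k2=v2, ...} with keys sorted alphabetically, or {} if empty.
Answer: {p=-10, q=-2, r=33}

Derivation:
  after event 1 (t=2: DEC q by 7): {q=-7}
  after event 2 (t=4: INC q by 5): {q=-2}
  after event 3 (t=12: DEC q by 5): {q=-7}
  after event 4 (t=19: SET q = -15): {q=-15}
  after event 5 (t=23: INC r by 9): {q=-15, r=9}
  after event 6 (t=28: INC q by 14): {q=-1, r=9}
  after event 7 (t=31: INC r by 8): {q=-1, r=17}
  after event 8 (t=35: INC p by 5): {p=5, q=-1, r=17}
  after event 9 (t=36: SET q = -13): {p=5, q=-13, r=17}
  after event 10 (t=38: SET r = 33): {p=5, q=-13, r=33}
  after event 11 (t=42: INC q by 11): {p=5, q=-2, r=33}
  after event 12 (t=50: DEC p by 15): {p=-10, q=-2, r=33}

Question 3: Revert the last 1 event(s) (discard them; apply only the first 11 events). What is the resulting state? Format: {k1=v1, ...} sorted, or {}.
Keep first 11 events (discard last 1):
  after event 1 (t=2: DEC q by 7): {q=-7}
  after event 2 (t=4: INC q by 5): {q=-2}
  after event 3 (t=12: DEC q by 5): {q=-7}
  after event 4 (t=19: SET q = -15): {q=-15}
  after event 5 (t=23: INC r by 9): {q=-15, r=9}
  after event 6 (t=28: INC q by 14): {q=-1, r=9}
  after event 7 (t=31: INC r by 8): {q=-1, r=17}
  after event 8 (t=35: INC p by 5): {p=5, q=-1, r=17}
  after event 9 (t=36: SET q = -13): {p=5, q=-13, r=17}
  after event 10 (t=38: SET r = 33): {p=5, q=-13, r=33}
  after event 11 (t=42: INC q by 11): {p=5, q=-2, r=33}

Answer: {p=5, q=-2, r=33}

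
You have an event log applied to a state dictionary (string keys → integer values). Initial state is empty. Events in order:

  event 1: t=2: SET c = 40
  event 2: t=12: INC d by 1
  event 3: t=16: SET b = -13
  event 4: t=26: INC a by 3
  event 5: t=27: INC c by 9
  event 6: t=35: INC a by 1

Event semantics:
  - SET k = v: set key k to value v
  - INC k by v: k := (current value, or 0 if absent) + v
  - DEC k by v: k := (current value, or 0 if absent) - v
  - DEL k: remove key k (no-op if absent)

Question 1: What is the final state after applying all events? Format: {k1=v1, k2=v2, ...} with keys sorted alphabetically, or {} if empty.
Answer: {a=4, b=-13, c=49, d=1}

Derivation:
  after event 1 (t=2: SET c = 40): {c=40}
  after event 2 (t=12: INC d by 1): {c=40, d=1}
  after event 3 (t=16: SET b = -13): {b=-13, c=40, d=1}
  after event 4 (t=26: INC a by 3): {a=3, b=-13, c=40, d=1}
  after event 5 (t=27: INC c by 9): {a=3, b=-13, c=49, d=1}
  after event 6 (t=35: INC a by 1): {a=4, b=-13, c=49, d=1}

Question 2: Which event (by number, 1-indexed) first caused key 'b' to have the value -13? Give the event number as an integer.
Looking for first event where b becomes -13:
  event 3: b (absent) -> -13  <-- first match

Answer: 3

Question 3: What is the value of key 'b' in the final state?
Answer: -13

Derivation:
Track key 'b' through all 6 events:
  event 1 (t=2: SET c = 40): b unchanged
  event 2 (t=12: INC d by 1): b unchanged
  event 3 (t=16: SET b = -13): b (absent) -> -13
  event 4 (t=26: INC a by 3): b unchanged
  event 5 (t=27: INC c by 9): b unchanged
  event 6 (t=35: INC a by 1): b unchanged
Final: b = -13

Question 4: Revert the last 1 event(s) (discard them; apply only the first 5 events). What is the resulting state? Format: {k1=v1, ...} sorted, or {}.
Answer: {a=3, b=-13, c=49, d=1}

Derivation:
Keep first 5 events (discard last 1):
  after event 1 (t=2: SET c = 40): {c=40}
  after event 2 (t=12: INC d by 1): {c=40, d=1}
  after event 3 (t=16: SET b = -13): {b=-13, c=40, d=1}
  after event 4 (t=26: INC a by 3): {a=3, b=-13, c=40, d=1}
  after event 5 (t=27: INC c by 9): {a=3, b=-13, c=49, d=1}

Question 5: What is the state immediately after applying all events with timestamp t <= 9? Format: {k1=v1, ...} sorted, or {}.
Apply events with t <= 9 (1 events):
  after event 1 (t=2: SET c = 40): {c=40}

Answer: {c=40}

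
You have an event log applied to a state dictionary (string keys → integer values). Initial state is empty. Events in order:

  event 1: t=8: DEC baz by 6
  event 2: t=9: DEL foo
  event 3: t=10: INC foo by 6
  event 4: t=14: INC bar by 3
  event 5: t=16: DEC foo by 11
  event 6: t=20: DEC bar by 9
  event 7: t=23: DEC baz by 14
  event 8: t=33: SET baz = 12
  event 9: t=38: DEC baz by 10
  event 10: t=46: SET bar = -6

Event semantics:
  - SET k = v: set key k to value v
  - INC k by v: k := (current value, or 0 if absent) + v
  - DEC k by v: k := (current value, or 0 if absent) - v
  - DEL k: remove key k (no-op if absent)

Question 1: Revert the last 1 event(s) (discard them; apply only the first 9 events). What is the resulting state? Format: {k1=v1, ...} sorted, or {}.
Answer: {bar=-6, baz=2, foo=-5}

Derivation:
Keep first 9 events (discard last 1):
  after event 1 (t=8: DEC baz by 6): {baz=-6}
  after event 2 (t=9: DEL foo): {baz=-6}
  after event 3 (t=10: INC foo by 6): {baz=-6, foo=6}
  after event 4 (t=14: INC bar by 3): {bar=3, baz=-6, foo=6}
  after event 5 (t=16: DEC foo by 11): {bar=3, baz=-6, foo=-5}
  after event 6 (t=20: DEC bar by 9): {bar=-6, baz=-6, foo=-5}
  after event 7 (t=23: DEC baz by 14): {bar=-6, baz=-20, foo=-5}
  after event 8 (t=33: SET baz = 12): {bar=-6, baz=12, foo=-5}
  after event 9 (t=38: DEC baz by 10): {bar=-6, baz=2, foo=-5}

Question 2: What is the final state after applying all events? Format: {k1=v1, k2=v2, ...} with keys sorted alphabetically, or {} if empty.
  after event 1 (t=8: DEC baz by 6): {baz=-6}
  after event 2 (t=9: DEL foo): {baz=-6}
  after event 3 (t=10: INC foo by 6): {baz=-6, foo=6}
  after event 4 (t=14: INC bar by 3): {bar=3, baz=-6, foo=6}
  after event 5 (t=16: DEC foo by 11): {bar=3, baz=-6, foo=-5}
  after event 6 (t=20: DEC bar by 9): {bar=-6, baz=-6, foo=-5}
  after event 7 (t=23: DEC baz by 14): {bar=-6, baz=-20, foo=-5}
  after event 8 (t=33: SET baz = 12): {bar=-6, baz=12, foo=-5}
  after event 9 (t=38: DEC baz by 10): {bar=-6, baz=2, foo=-5}
  after event 10 (t=46: SET bar = -6): {bar=-6, baz=2, foo=-5}

Answer: {bar=-6, baz=2, foo=-5}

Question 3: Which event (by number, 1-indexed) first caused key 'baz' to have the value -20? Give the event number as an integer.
Looking for first event where baz becomes -20:
  event 1: baz = -6
  event 2: baz = -6
  event 3: baz = -6
  event 4: baz = -6
  event 5: baz = -6
  event 6: baz = -6
  event 7: baz -6 -> -20  <-- first match

Answer: 7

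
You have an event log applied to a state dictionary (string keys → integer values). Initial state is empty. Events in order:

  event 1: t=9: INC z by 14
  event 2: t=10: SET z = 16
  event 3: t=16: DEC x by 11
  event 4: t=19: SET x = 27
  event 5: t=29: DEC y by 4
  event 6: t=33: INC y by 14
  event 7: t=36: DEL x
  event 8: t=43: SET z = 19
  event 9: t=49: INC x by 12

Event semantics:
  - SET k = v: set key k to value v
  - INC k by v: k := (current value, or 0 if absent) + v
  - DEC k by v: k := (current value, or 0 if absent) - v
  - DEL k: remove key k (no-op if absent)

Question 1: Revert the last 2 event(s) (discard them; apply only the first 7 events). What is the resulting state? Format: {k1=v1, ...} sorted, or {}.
Keep first 7 events (discard last 2):
  after event 1 (t=9: INC z by 14): {z=14}
  after event 2 (t=10: SET z = 16): {z=16}
  after event 3 (t=16: DEC x by 11): {x=-11, z=16}
  after event 4 (t=19: SET x = 27): {x=27, z=16}
  after event 5 (t=29: DEC y by 4): {x=27, y=-4, z=16}
  after event 6 (t=33: INC y by 14): {x=27, y=10, z=16}
  after event 7 (t=36: DEL x): {y=10, z=16}

Answer: {y=10, z=16}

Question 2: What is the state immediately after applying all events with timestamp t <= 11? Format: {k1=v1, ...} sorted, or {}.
Answer: {z=16}

Derivation:
Apply events with t <= 11 (2 events):
  after event 1 (t=9: INC z by 14): {z=14}
  after event 2 (t=10: SET z = 16): {z=16}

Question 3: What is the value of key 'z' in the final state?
Track key 'z' through all 9 events:
  event 1 (t=9: INC z by 14): z (absent) -> 14
  event 2 (t=10: SET z = 16): z 14 -> 16
  event 3 (t=16: DEC x by 11): z unchanged
  event 4 (t=19: SET x = 27): z unchanged
  event 5 (t=29: DEC y by 4): z unchanged
  event 6 (t=33: INC y by 14): z unchanged
  event 7 (t=36: DEL x): z unchanged
  event 8 (t=43: SET z = 19): z 16 -> 19
  event 9 (t=49: INC x by 12): z unchanged
Final: z = 19

Answer: 19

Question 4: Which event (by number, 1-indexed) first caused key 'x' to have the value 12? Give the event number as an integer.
Answer: 9

Derivation:
Looking for first event where x becomes 12:
  event 3: x = -11
  event 4: x = 27
  event 5: x = 27
  event 6: x = 27
  event 7: x = (absent)
  event 9: x (absent) -> 12  <-- first match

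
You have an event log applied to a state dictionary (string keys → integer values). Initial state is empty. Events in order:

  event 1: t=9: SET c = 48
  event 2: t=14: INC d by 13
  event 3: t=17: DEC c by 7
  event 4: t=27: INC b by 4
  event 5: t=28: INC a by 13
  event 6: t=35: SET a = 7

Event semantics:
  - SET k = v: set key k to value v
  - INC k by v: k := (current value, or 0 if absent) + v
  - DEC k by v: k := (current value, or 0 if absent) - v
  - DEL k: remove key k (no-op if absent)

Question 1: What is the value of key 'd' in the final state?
Answer: 13

Derivation:
Track key 'd' through all 6 events:
  event 1 (t=9: SET c = 48): d unchanged
  event 2 (t=14: INC d by 13): d (absent) -> 13
  event 3 (t=17: DEC c by 7): d unchanged
  event 4 (t=27: INC b by 4): d unchanged
  event 5 (t=28: INC a by 13): d unchanged
  event 6 (t=35: SET a = 7): d unchanged
Final: d = 13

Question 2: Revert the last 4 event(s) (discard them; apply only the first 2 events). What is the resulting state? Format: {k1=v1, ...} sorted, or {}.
Keep first 2 events (discard last 4):
  after event 1 (t=9: SET c = 48): {c=48}
  after event 2 (t=14: INC d by 13): {c=48, d=13}

Answer: {c=48, d=13}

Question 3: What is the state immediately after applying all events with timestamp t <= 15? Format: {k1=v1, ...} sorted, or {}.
Answer: {c=48, d=13}

Derivation:
Apply events with t <= 15 (2 events):
  after event 1 (t=9: SET c = 48): {c=48}
  after event 2 (t=14: INC d by 13): {c=48, d=13}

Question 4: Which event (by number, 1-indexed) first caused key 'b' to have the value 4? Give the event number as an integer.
Looking for first event where b becomes 4:
  event 4: b (absent) -> 4  <-- first match

Answer: 4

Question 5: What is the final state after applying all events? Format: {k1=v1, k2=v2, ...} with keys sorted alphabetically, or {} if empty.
  after event 1 (t=9: SET c = 48): {c=48}
  after event 2 (t=14: INC d by 13): {c=48, d=13}
  after event 3 (t=17: DEC c by 7): {c=41, d=13}
  after event 4 (t=27: INC b by 4): {b=4, c=41, d=13}
  after event 5 (t=28: INC a by 13): {a=13, b=4, c=41, d=13}
  after event 6 (t=35: SET a = 7): {a=7, b=4, c=41, d=13}

Answer: {a=7, b=4, c=41, d=13}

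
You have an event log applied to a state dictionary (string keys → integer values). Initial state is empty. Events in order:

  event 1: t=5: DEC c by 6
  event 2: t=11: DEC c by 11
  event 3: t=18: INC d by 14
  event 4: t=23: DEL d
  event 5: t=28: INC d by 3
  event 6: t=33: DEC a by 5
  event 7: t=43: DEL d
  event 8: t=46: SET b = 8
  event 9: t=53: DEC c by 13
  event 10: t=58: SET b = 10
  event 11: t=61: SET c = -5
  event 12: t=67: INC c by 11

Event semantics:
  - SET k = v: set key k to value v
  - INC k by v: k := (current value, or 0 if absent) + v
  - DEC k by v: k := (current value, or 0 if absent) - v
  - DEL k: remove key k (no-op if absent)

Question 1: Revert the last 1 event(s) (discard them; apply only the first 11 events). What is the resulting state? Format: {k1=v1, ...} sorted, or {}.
Answer: {a=-5, b=10, c=-5}

Derivation:
Keep first 11 events (discard last 1):
  after event 1 (t=5: DEC c by 6): {c=-6}
  after event 2 (t=11: DEC c by 11): {c=-17}
  after event 3 (t=18: INC d by 14): {c=-17, d=14}
  after event 4 (t=23: DEL d): {c=-17}
  after event 5 (t=28: INC d by 3): {c=-17, d=3}
  after event 6 (t=33: DEC a by 5): {a=-5, c=-17, d=3}
  after event 7 (t=43: DEL d): {a=-5, c=-17}
  after event 8 (t=46: SET b = 8): {a=-5, b=8, c=-17}
  after event 9 (t=53: DEC c by 13): {a=-5, b=8, c=-30}
  after event 10 (t=58: SET b = 10): {a=-5, b=10, c=-30}
  after event 11 (t=61: SET c = -5): {a=-5, b=10, c=-5}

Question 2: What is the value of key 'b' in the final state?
Track key 'b' through all 12 events:
  event 1 (t=5: DEC c by 6): b unchanged
  event 2 (t=11: DEC c by 11): b unchanged
  event 3 (t=18: INC d by 14): b unchanged
  event 4 (t=23: DEL d): b unchanged
  event 5 (t=28: INC d by 3): b unchanged
  event 6 (t=33: DEC a by 5): b unchanged
  event 7 (t=43: DEL d): b unchanged
  event 8 (t=46: SET b = 8): b (absent) -> 8
  event 9 (t=53: DEC c by 13): b unchanged
  event 10 (t=58: SET b = 10): b 8 -> 10
  event 11 (t=61: SET c = -5): b unchanged
  event 12 (t=67: INC c by 11): b unchanged
Final: b = 10

Answer: 10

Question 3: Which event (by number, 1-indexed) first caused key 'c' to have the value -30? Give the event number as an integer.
Answer: 9

Derivation:
Looking for first event where c becomes -30:
  event 1: c = -6
  event 2: c = -17
  event 3: c = -17
  event 4: c = -17
  event 5: c = -17
  event 6: c = -17
  event 7: c = -17
  event 8: c = -17
  event 9: c -17 -> -30  <-- first match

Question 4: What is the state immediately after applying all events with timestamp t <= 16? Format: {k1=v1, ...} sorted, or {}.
Apply events with t <= 16 (2 events):
  after event 1 (t=5: DEC c by 6): {c=-6}
  after event 2 (t=11: DEC c by 11): {c=-17}

Answer: {c=-17}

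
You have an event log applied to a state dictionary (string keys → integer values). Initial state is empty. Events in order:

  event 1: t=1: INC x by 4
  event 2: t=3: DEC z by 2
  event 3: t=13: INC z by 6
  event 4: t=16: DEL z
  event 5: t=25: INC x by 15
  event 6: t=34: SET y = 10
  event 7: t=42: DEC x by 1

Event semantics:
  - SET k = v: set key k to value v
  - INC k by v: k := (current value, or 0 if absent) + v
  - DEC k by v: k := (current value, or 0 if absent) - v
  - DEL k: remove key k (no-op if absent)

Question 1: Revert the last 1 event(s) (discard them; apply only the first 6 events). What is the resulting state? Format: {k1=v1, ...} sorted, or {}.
Keep first 6 events (discard last 1):
  after event 1 (t=1: INC x by 4): {x=4}
  after event 2 (t=3: DEC z by 2): {x=4, z=-2}
  after event 3 (t=13: INC z by 6): {x=4, z=4}
  after event 4 (t=16: DEL z): {x=4}
  after event 5 (t=25: INC x by 15): {x=19}
  after event 6 (t=34: SET y = 10): {x=19, y=10}

Answer: {x=19, y=10}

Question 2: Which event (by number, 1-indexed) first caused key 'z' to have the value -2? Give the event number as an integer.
Looking for first event where z becomes -2:
  event 2: z (absent) -> -2  <-- first match

Answer: 2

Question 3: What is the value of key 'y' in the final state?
Track key 'y' through all 7 events:
  event 1 (t=1: INC x by 4): y unchanged
  event 2 (t=3: DEC z by 2): y unchanged
  event 3 (t=13: INC z by 6): y unchanged
  event 4 (t=16: DEL z): y unchanged
  event 5 (t=25: INC x by 15): y unchanged
  event 6 (t=34: SET y = 10): y (absent) -> 10
  event 7 (t=42: DEC x by 1): y unchanged
Final: y = 10

Answer: 10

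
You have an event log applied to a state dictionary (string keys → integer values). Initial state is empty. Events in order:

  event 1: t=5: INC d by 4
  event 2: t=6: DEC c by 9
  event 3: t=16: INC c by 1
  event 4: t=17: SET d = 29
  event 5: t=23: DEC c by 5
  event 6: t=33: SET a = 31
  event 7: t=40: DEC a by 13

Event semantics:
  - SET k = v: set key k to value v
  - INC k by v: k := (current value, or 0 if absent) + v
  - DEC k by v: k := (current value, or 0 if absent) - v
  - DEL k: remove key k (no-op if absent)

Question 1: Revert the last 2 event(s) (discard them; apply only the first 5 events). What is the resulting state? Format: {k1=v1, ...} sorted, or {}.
Answer: {c=-13, d=29}

Derivation:
Keep first 5 events (discard last 2):
  after event 1 (t=5: INC d by 4): {d=4}
  after event 2 (t=6: DEC c by 9): {c=-9, d=4}
  after event 3 (t=16: INC c by 1): {c=-8, d=4}
  after event 4 (t=17: SET d = 29): {c=-8, d=29}
  after event 5 (t=23: DEC c by 5): {c=-13, d=29}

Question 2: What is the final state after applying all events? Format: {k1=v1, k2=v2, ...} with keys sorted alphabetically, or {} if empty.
Answer: {a=18, c=-13, d=29}

Derivation:
  after event 1 (t=5: INC d by 4): {d=4}
  after event 2 (t=6: DEC c by 9): {c=-9, d=4}
  after event 3 (t=16: INC c by 1): {c=-8, d=4}
  after event 4 (t=17: SET d = 29): {c=-8, d=29}
  after event 5 (t=23: DEC c by 5): {c=-13, d=29}
  after event 6 (t=33: SET a = 31): {a=31, c=-13, d=29}
  after event 7 (t=40: DEC a by 13): {a=18, c=-13, d=29}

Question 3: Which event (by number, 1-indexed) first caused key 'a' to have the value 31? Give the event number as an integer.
Answer: 6

Derivation:
Looking for first event where a becomes 31:
  event 6: a (absent) -> 31  <-- first match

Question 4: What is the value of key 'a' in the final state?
Track key 'a' through all 7 events:
  event 1 (t=5: INC d by 4): a unchanged
  event 2 (t=6: DEC c by 9): a unchanged
  event 3 (t=16: INC c by 1): a unchanged
  event 4 (t=17: SET d = 29): a unchanged
  event 5 (t=23: DEC c by 5): a unchanged
  event 6 (t=33: SET a = 31): a (absent) -> 31
  event 7 (t=40: DEC a by 13): a 31 -> 18
Final: a = 18

Answer: 18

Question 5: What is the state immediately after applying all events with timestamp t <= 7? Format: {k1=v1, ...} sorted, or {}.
Apply events with t <= 7 (2 events):
  after event 1 (t=5: INC d by 4): {d=4}
  after event 2 (t=6: DEC c by 9): {c=-9, d=4}

Answer: {c=-9, d=4}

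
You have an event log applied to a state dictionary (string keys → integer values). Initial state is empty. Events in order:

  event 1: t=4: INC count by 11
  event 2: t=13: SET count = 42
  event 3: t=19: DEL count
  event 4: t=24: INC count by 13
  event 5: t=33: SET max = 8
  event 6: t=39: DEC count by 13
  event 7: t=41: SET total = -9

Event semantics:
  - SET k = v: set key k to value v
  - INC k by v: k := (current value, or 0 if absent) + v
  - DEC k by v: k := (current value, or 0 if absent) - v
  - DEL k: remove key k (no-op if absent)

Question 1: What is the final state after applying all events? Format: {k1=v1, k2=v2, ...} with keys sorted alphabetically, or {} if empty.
  after event 1 (t=4: INC count by 11): {count=11}
  after event 2 (t=13: SET count = 42): {count=42}
  after event 3 (t=19: DEL count): {}
  after event 4 (t=24: INC count by 13): {count=13}
  after event 5 (t=33: SET max = 8): {count=13, max=8}
  after event 6 (t=39: DEC count by 13): {count=0, max=8}
  after event 7 (t=41: SET total = -9): {count=0, max=8, total=-9}

Answer: {count=0, max=8, total=-9}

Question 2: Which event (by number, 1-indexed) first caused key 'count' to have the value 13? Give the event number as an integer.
Looking for first event where count becomes 13:
  event 1: count = 11
  event 2: count = 42
  event 3: count = (absent)
  event 4: count (absent) -> 13  <-- first match

Answer: 4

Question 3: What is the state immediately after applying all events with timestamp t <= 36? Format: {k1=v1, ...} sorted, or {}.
Answer: {count=13, max=8}

Derivation:
Apply events with t <= 36 (5 events):
  after event 1 (t=4: INC count by 11): {count=11}
  after event 2 (t=13: SET count = 42): {count=42}
  after event 3 (t=19: DEL count): {}
  after event 4 (t=24: INC count by 13): {count=13}
  after event 5 (t=33: SET max = 8): {count=13, max=8}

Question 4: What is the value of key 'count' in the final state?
Track key 'count' through all 7 events:
  event 1 (t=4: INC count by 11): count (absent) -> 11
  event 2 (t=13: SET count = 42): count 11 -> 42
  event 3 (t=19: DEL count): count 42 -> (absent)
  event 4 (t=24: INC count by 13): count (absent) -> 13
  event 5 (t=33: SET max = 8): count unchanged
  event 6 (t=39: DEC count by 13): count 13 -> 0
  event 7 (t=41: SET total = -9): count unchanged
Final: count = 0

Answer: 0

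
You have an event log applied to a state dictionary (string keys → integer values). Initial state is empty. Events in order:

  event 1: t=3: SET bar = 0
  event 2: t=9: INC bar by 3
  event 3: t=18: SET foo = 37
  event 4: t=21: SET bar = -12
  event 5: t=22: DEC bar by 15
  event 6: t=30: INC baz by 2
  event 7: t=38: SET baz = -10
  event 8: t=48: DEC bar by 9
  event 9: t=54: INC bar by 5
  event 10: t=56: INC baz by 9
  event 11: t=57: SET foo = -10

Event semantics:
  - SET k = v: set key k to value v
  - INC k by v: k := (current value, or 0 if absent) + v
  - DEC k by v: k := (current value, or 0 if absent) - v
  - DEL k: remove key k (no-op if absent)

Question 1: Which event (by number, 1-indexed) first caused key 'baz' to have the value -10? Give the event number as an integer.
Looking for first event where baz becomes -10:
  event 6: baz = 2
  event 7: baz 2 -> -10  <-- first match

Answer: 7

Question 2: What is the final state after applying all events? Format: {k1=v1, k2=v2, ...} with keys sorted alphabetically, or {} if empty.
  after event 1 (t=3: SET bar = 0): {bar=0}
  after event 2 (t=9: INC bar by 3): {bar=3}
  after event 3 (t=18: SET foo = 37): {bar=3, foo=37}
  after event 4 (t=21: SET bar = -12): {bar=-12, foo=37}
  after event 5 (t=22: DEC bar by 15): {bar=-27, foo=37}
  after event 6 (t=30: INC baz by 2): {bar=-27, baz=2, foo=37}
  after event 7 (t=38: SET baz = -10): {bar=-27, baz=-10, foo=37}
  after event 8 (t=48: DEC bar by 9): {bar=-36, baz=-10, foo=37}
  after event 9 (t=54: INC bar by 5): {bar=-31, baz=-10, foo=37}
  after event 10 (t=56: INC baz by 9): {bar=-31, baz=-1, foo=37}
  after event 11 (t=57: SET foo = -10): {bar=-31, baz=-1, foo=-10}

Answer: {bar=-31, baz=-1, foo=-10}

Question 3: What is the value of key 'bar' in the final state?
Answer: -31

Derivation:
Track key 'bar' through all 11 events:
  event 1 (t=3: SET bar = 0): bar (absent) -> 0
  event 2 (t=9: INC bar by 3): bar 0 -> 3
  event 3 (t=18: SET foo = 37): bar unchanged
  event 4 (t=21: SET bar = -12): bar 3 -> -12
  event 5 (t=22: DEC bar by 15): bar -12 -> -27
  event 6 (t=30: INC baz by 2): bar unchanged
  event 7 (t=38: SET baz = -10): bar unchanged
  event 8 (t=48: DEC bar by 9): bar -27 -> -36
  event 9 (t=54: INC bar by 5): bar -36 -> -31
  event 10 (t=56: INC baz by 9): bar unchanged
  event 11 (t=57: SET foo = -10): bar unchanged
Final: bar = -31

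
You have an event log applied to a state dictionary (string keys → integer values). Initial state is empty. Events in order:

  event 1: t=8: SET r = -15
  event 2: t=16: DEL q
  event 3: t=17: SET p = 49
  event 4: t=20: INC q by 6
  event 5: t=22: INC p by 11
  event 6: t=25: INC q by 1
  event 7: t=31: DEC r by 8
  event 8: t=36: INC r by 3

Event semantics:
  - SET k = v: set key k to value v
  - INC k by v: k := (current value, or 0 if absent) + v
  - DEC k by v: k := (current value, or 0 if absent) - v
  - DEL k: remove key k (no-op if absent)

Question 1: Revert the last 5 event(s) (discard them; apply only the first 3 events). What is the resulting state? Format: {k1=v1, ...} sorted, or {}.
Answer: {p=49, r=-15}

Derivation:
Keep first 3 events (discard last 5):
  after event 1 (t=8: SET r = -15): {r=-15}
  after event 2 (t=16: DEL q): {r=-15}
  after event 3 (t=17: SET p = 49): {p=49, r=-15}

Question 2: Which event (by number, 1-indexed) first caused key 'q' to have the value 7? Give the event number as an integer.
Looking for first event where q becomes 7:
  event 4: q = 6
  event 5: q = 6
  event 6: q 6 -> 7  <-- first match

Answer: 6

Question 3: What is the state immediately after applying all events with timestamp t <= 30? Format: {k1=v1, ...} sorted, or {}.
Answer: {p=60, q=7, r=-15}

Derivation:
Apply events with t <= 30 (6 events):
  after event 1 (t=8: SET r = -15): {r=-15}
  after event 2 (t=16: DEL q): {r=-15}
  after event 3 (t=17: SET p = 49): {p=49, r=-15}
  after event 4 (t=20: INC q by 6): {p=49, q=6, r=-15}
  after event 5 (t=22: INC p by 11): {p=60, q=6, r=-15}
  after event 6 (t=25: INC q by 1): {p=60, q=7, r=-15}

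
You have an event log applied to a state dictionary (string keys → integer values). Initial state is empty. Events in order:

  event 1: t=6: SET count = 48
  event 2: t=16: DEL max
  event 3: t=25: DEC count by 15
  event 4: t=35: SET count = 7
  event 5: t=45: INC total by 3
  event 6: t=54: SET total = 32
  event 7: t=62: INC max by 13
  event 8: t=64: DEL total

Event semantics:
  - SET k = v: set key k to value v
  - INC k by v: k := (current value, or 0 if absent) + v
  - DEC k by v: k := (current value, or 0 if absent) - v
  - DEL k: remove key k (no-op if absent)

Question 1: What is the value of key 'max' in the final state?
Answer: 13

Derivation:
Track key 'max' through all 8 events:
  event 1 (t=6: SET count = 48): max unchanged
  event 2 (t=16: DEL max): max (absent) -> (absent)
  event 3 (t=25: DEC count by 15): max unchanged
  event 4 (t=35: SET count = 7): max unchanged
  event 5 (t=45: INC total by 3): max unchanged
  event 6 (t=54: SET total = 32): max unchanged
  event 7 (t=62: INC max by 13): max (absent) -> 13
  event 8 (t=64: DEL total): max unchanged
Final: max = 13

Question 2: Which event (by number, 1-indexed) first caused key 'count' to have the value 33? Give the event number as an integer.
Answer: 3

Derivation:
Looking for first event where count becomes 33:
  event 1: count = 48
  event 2: count = 48
  event 3: count 48 -> 33  <-- first match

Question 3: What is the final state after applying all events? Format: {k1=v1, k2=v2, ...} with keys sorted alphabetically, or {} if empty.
Answer: {count=7, max=13}

Derivation:
  after event 1 (t=6: SET count = 48): {count=48}
  after event 2 (t=16: DEL max): {count=48}
  after event 3 (t=25: DEC count by 15): {count=33}
  after event 4 (t=35: SET count = 7): {count=7}
  after event 5 (t=45: INC total by 3): {count=7, total=3}
  after event 6 (t=54: SET total = 32): {count=7, total=32}
  after event 7 (t=62: INC max by 13): {count=7, max=13, total=32}
  after event 8 (t=64: DEL total): {count=7, max=13}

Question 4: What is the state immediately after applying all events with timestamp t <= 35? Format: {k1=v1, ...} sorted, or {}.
Apply events with t <= 35 (4 events):
  after event 1 (t=6: SET count = 48): {count=48}
  after event 2 (t=16: DEL max): {count=48}
  after event 3 (t=25: DEC count by 15): {count=33}
  after event 4 (t=35: SET count = 7): {count=7}

Answer: {count=7}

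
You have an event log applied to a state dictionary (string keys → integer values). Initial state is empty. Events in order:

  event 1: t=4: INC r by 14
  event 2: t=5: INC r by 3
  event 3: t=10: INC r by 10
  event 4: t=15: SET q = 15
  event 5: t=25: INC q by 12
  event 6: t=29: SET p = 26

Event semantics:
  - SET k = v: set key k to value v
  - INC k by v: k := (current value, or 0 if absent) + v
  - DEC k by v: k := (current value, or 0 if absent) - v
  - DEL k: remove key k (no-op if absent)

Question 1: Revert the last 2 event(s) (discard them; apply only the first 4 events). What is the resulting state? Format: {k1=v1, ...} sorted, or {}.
Keep first 4 events (discard last 2):
  after event 1 (t=4: INC r by 14): {r=14}
  after event 2 (t=5: INC r by 3): {r=17}
  after event 3 (t=10: INC r by 10): {r=27}
  after event 4 (t=15: SET q = 15): {q=15, r=27}

Answer: {q=15, r=27}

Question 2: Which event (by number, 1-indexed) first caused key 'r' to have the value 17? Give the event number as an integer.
Looking for first event where r becomes 17:
  event 1: r = 14
  event 2: r 14 -> 17  <-- first match

Answer: 2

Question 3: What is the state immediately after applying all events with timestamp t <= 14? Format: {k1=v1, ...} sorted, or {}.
Answer: {r=27}

Derivation:
Apply events with t <= 14 (3 events):
  after event 1 (t=4: INC r by 14): {r=14}
  after event 2 (t=5: INC r by 3): {r=17}
  after event 3 (t=10: INC r by 10): {r=27}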